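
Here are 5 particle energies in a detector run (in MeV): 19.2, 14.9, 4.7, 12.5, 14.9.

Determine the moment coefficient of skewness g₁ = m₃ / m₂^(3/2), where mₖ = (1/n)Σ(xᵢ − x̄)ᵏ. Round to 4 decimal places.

x̄ = (19.2 + 14.9 + 4.7 + 12.5 + 14.9) / 5 = 13.2400
deviations (xᵢ − x̄): 5.9600, 1.6600, -8.5400, -0.7400, 1.6600
Σ(xᵢ − x̄)² = 114.5120 ⇒ m₂ = 114.5120/5 = 22.90240
Σ(xᵢ − x̄)³ = -402.3838 ⇒ m₃ = -402.3838/5 = -80.47675
m₂^(3/2) = 22.90240^(1.5) = 109.60276
g₁ = m₃ / m₂^(3/2) = -80.47675 / 109.60276 ≈ -0.7343

-0.7343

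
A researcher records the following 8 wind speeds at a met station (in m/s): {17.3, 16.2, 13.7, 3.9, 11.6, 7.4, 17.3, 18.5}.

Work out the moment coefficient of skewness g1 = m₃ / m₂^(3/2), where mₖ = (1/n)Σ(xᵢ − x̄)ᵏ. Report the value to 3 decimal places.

-0.747

x̄ = (17.3 + 16.2 + 13.7 + 3.9 + 11.6 + 7.4 + 17.3 + 18.5) / 8 = 13.2375
deviations (xᵢ − x̄): 4.0625, 2.9625, 0.4625, -9.3375, -1.6375, -5.8375, 4.0625, 5.2625
Σ(xᵢ − x̄)² = 193.6387 ⇒ m₂ = 193.6387/8 = 24.20484
Σ(xᵢ − x̄)³ = -711.5058 ⇒ m₃ = -711.5058/8 = -88.93822
m₂^(3/2) = 24.20484^(1.5) = 119.08400
g1 = m₃ / m₂^(3/2) = -88.93822 / 119.08400 ≈ -0.747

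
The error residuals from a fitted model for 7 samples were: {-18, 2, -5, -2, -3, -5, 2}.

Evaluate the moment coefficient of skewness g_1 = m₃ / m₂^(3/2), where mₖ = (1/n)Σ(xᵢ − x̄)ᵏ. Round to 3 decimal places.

-1.270

x̄ = (-18 + 2 - 5 - 2 - 3 - 5 + 2) / 7 = -4.1429
deviations (xᵢ − x̄): -13.8571, 6.1429, -0.8571, 2.1429, 1.1429, -0.8571, 6.1429
Σ(xᵢ − x̄)² = 274.8571 ⇒ m₂ = 274.8571/7 = 39.26531
Σ(xᵢ − x̄)³ = -2187.1837 ⇒ m₃ = -2187.1837/7 = -312.45481
m₂^(3/2) = 39.26531^(1.5) = 246.04440
g_1 = m₃ / m₂^(3/2) = -312.45481 / 246.04440 ≈ -1.270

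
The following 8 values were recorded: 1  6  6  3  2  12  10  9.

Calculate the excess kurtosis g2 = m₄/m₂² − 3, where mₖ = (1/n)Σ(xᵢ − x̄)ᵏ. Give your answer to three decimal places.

x̄ = 6.1250
Σ(xᵢ − x̄)² = 110.8750 ⇒ m₂ = 13.85938
Σ(xᵢ − x̄)⁴ = 2559.9004 ⇒ m₄ = 319.98755
m₂² = 192.08228
g2 = m₄/m₂² − 3 = 1.66589 − 3 ≈ -1.334

-1.334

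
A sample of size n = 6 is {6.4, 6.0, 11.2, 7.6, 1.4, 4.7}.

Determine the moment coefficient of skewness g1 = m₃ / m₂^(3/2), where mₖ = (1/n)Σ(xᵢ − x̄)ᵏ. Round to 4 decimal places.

0.0722

x̄ = (6.4 + 6.0 + 11.2 + 7.6 + 1.4 + 4.7) / 6 = 6.2167
deviations (xᵢ − x̄): 0.1833, -0.2167, 4.9833, 1.3833, -4.8167, -1.5167
Σ(xᵢ − x̄)² = 52.3283 ⇒ m₂ = 52.3283/6 = 8.72139
Σ(xᵢ − x̄)³ = 11.1606 ⇒ m₃ = 11.1606/6 = 1.86009
m₂^(3/2) = 8.72139^(1.5) = 25.75600
g1 = m₃ / m₂^(3/2) = 1.86009 / 25.75600 ≈ 0.0722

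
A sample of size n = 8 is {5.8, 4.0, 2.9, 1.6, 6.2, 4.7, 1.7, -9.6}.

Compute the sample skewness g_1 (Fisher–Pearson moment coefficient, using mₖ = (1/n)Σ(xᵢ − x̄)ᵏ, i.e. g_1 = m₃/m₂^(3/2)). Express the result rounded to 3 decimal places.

-1.764

x̄ = (5.8 + 4.0 + 2.9 + 1.6 + 6.2 + 4.7 + 1.7 - 9.6) / 8 = 2.1625
deviations (xᵢ − x̄): 3.6375, 1.8375, 0.7375, -0.5625, 4.0375, 2.5375, -0.4625, -11.7625
Σ(xᵢ − x̄)² = 178.7787 ⇒ m₂ = 178.7787/8 = 22.34734
Σ(xᵢ − x̄)³ = -1490.8040 ⇒ m₃ = -1490.8040/8 = -186.35050
m₂^(3/2) = 22.34734^(1.5) = 105.64255
g_1 = m₃ / m₂^(3/2) = -186.35050 / 105.64255 ≈ -1.764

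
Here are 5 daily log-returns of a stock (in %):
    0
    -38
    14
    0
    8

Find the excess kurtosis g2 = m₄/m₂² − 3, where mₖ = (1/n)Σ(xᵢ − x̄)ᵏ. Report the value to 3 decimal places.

x̄ = -3.2000
Σ(xᵢ − x̄)² = 1652.8000 ⇒ m₂ = 330.56000
Σ(xᵢ − x̄)⁴ = 1570084.0960 ⇒ m₄ = 314016.81920
m₂² = 109269.91360
g2 = m₄/m₂² − 3 = 2.87377 − 3 ≈ -0.126

-0.126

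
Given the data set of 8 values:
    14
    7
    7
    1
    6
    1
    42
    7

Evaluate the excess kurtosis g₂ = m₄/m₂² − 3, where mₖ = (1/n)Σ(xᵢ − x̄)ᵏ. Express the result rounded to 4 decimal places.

x̄ = 10.6250
Σ(xᵢ − x̄)² = 1241.8750 ⇒ m₂ = 155.23438
Σ(xᵢ − x̄)⁴ = 987294.8066 ⇒ m₄ = 123411.85083
m₂² = 24097.71118
g₂ = m₄/m₂² − 3 = 5.12131 − 3 ≈ 2.1213

2.1213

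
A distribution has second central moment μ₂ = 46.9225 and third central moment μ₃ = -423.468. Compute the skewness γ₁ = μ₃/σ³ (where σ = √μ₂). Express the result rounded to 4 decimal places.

-1.3175

σ = √μ₂ = √46.9225 = 6.85000
σ³ = μ₂^(3/2) = 321.41913
γ₁ = μ₃/σ³ = -423.468 / 321.41913 ≈ -1.3175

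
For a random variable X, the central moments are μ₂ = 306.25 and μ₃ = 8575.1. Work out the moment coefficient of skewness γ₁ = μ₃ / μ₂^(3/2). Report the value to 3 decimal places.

1.600

σ = √μ₂ = √306.25 = 17.50000
σ³ = μ₂^(3/2) = 5359.37500
γ₁ = μ₃/σ³ = 8575.1 / 5359.37500 ≈ 1.600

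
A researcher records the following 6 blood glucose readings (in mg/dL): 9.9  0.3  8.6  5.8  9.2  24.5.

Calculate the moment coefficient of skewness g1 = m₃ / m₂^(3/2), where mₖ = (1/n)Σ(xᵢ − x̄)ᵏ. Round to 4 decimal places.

0.9799

x̄ = (9.9 + 0.3 + 8.6 + 5.8 + 9.2 + 24.5) / 6 = 9.7167
deviations (xᵢ − x̄): 0.1833, -9.4167, -1.1167, -3.9167, -0.5167, 14.7833
Σ(xᵢ − x̄)² = 324.1083 ⇒ m₂ = 324.1083/6 = 54.01806
Σ(xᵢ − x̄)³ = 2334.2356 ⇒ m₃ = 2334.2356/6 = 389.03926
m₂^(3/2) = 54.01806^(1.5) = 397.01638
g1 = m₃ / m₂^(3/2) = 389.03926 / 397.01638 ≈ 0.9799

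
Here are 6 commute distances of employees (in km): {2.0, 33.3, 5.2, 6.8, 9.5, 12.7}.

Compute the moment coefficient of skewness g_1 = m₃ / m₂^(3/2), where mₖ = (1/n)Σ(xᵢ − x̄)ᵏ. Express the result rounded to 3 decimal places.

x̄ = (2.0 + 33.3 + 5.2 + 6.8 + 9.5 + 12.7) / 6 = 11.5833
deviations (xᵢ − x̄): -9.5833, 21.7167, -6.3833, -4.7833, -2.0833, 1.1167
Σ(xᵢ − x̄)² = 632.6683 ⇒ m₂ = 632.6683/6 = 105.44472
Σ(xᵢ − x̄)³ = 8984.5444 ⇒ m₃ = 8984.5444/6 = 1497.42407
m₂^(3/2) = 105.44472^(1.5) = 1082.77263
g_1 = m₃ / m₂^(3/2) = 1497.42407 / 1082.77263 ≈ 1.383

1.383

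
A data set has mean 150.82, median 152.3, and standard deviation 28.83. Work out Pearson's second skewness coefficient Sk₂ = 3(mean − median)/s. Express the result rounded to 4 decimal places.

Sk₂ = 3(150.82 − 152.3) / 28.83 = 3 × -1.4800 / 28.83
    = -4.4400 / 28.83 ≈ -0.1540

-0.1540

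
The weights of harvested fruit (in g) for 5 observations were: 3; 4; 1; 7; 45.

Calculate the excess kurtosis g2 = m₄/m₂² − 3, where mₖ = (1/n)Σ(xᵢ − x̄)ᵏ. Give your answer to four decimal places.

x̄ = 12.0000
Σ(xᵢ − x̄)² = 1380.0000 ⇒ m₂ = 276.00000
Σ(xᵢ − x̄)⁴ = 1211844.0000 ⇒ m₄ = 242368.80000
m₂² = 76176.00000
g2 = m₄/m₂² − 3 = 3.18170 − 3 ≈ 0.1817

0.1817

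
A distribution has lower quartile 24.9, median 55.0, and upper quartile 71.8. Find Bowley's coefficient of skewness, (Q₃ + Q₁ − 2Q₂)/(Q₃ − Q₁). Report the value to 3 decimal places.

numerator: Q₃ + Q₁ − 2Q₂ = 71.8 + 24.9 − 2×55.0 = -13.3000
denominator: Q₃ − Q₁ = 71.8 − 24.9 = 46.9000
Bowley skewness = -13.3000 / 46.9000 ≈ -0.284

-0.284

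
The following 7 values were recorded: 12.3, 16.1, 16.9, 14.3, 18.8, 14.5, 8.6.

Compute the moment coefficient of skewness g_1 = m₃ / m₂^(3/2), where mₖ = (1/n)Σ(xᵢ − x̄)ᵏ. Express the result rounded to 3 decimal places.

-0.579

x̄ = (12.3 + 16.1 + 16.9 + 14.3 + 18.8 + 14.5 + 8.6) / 7 = 14.5000
deviations (xᵢ − x̄): -2.2000, 1.6000, 2.4000, -0.2000, 4.3000, 0.0000, -5.9000
Σ(xᵢ − x̄)² = 66.5000 ⇒ m₂ = 66.5000/7 = 9.50000
Σ(xᵢ − x̄)³ = -118.6080 ⇒ m₃ = -118.6080/7 = -16.94400
m₂^(3/2) = 9.50000^(1.5) = 29.28097
g_1 = m₃ / m₂^(3/2) = -16.94400 / 29.28097 ≈ -0.579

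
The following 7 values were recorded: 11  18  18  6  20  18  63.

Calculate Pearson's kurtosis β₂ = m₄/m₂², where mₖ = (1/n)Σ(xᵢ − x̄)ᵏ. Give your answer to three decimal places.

x̄ = 22.0000
Σ(xᵢ − x̄)² = 2110.0000 ⇒ m₂ = 301.42857
Σ(xᵢ − x̄)⁴ = 2906722.0000 ⇒ m₄ = 415246.00000
m₂² = 90859.18367
β₂ = m₄/m₂² = 415246.00000 / 90859.18367 ≈ 4.570

4.570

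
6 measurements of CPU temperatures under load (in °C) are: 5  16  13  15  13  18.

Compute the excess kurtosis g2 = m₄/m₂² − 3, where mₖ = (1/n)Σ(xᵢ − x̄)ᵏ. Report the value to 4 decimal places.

x̄ = 13.3333
Σ(xᵢ − x̄)² = 101.3333 ⇒ m₂ = 16.88889
Σ(xᵢ − x̄)⁴ = 5355.1111 ⇒ m₄ = 892.51852
m₂² = 285.23457
g2 = m₄/m₂² − 3 = 3.12907 − 3 ≈ 0.1291

0.1291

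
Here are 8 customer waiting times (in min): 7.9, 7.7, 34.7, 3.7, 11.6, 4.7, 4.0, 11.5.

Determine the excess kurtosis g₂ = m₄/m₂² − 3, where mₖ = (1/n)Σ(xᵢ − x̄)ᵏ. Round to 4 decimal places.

2.1308

x̄ = 10.7250
Σ(xᵢ − x̄)² = 724.1750 ⇒ m₂ = 90.52188
Σ(xᵢ − x̄)⁴ = 336342.7065 ⇒ m₄ = 42042.83831
m₂² = 8194.20985
g₂ = m₄/m₂² − 3 = 5.13080 − 3 ≈ 2.1308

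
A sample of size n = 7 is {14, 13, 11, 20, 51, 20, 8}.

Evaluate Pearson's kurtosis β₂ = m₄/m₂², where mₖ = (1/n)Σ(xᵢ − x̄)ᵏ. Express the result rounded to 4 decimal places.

4.3498

x̄ = 19.5714
Σ(xᵢ − x̄)² = 1269.7143 ⇒ m₂ = 181.38776
Σ(xᵢ − x̄)⁴ = 1001814.9854 ⇒ m₄ = 143116.42649
m₂² = 32901.51770
β₂ = m₄/m₂² = 143116.42649 / 32901.51770 ≈ 4.3498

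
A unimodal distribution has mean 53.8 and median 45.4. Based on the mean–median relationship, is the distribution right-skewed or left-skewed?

right-skewed

mean − median = 53.8 − 45.4 = 8.4
mean > median ⇒ the longer tail is on the right ⇒ right-skewed (positively skewed).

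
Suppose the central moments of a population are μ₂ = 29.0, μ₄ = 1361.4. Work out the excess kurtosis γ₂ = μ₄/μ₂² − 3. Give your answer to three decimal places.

-1.381

μ₂² = 29.0² = 841.00000
μ₄/μ₂² = 1361.4 / 841.00000 = 1.61879
γ₂ = 1.61879 − 3 ≈ -1.381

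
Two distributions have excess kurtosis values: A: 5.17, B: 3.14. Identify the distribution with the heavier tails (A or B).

A

Higher excess kurtosis ⇒ heavier tails relative to the normal distribution.
5.17 vs 3.14: the larger is 5.17, so A has heavier tails.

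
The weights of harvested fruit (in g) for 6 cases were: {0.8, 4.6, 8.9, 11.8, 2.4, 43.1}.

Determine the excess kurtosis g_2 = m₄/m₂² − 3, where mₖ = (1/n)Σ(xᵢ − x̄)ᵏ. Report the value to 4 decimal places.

0.7302

x̄ = 11.9333
Σ(xᵢ − x̄)² = 1249.1933 ⇒ m₂ = 208.19889
Σ(xᵢ − x̄)⁴ = 970142.9785 ⇒ m₄ = 161690.49642
m₂² = 43346.77733
g_2 = m₄/m₂² − 3 = 3.73016 − 3 ≈ 0.7302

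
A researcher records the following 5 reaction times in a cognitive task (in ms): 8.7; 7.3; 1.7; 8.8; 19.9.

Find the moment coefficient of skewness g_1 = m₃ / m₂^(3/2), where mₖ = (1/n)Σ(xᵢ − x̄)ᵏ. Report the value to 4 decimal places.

0.7302

x̄ = (8.7 + 7.3 + 1.7 + 8.8 + 19.9) / 5 = 9.2800
deviations (xᵢ − x̄): -0.5800, -1.9800, -7.5800, -0.4800, 10.6200
Σ(xᵢ − x̄)² = 174.7280 ⇒ m₂ = 174.7280/5 = 34.94560
Σ(xᵢ − x̄)³ = 754.1827 ⇒ m₃ = 754.1827/5 = 150.83654
m₂^(3/2) = 34.94560^(1.5) = 206.58023
g_1 = m₃ / m₂^(3/2) = 150.83654 / 206.58023 ≈ 0.7302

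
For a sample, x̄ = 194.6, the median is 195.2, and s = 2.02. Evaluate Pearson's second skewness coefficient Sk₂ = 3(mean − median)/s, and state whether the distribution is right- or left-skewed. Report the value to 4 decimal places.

Sk₂ = 3(194.6 − 195.2) / 2.02 = 3 × -0.6000 / 2.02
    = -1.8000 / 2.02 ≈ -0.8911
Sk₂ < 0 ⇒ mean < median ⇒ left-skewed (negative skew).

-0.8911, left-skewed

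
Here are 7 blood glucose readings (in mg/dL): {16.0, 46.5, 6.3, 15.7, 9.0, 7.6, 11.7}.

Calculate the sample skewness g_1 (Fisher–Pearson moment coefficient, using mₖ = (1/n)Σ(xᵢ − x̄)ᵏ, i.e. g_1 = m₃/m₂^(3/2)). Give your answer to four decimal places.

x̄ = (16.0 + 46.5 + 6.3 + 15.7 + 9.0 + 7.6 + 11.7) / 7 = 16.1143
deviations (xᵢ − x̄): -0.1143, 30.3857, -9.8143, -0.4143, -7.1143, -8.5143, -4.4143
Σ(xᵢ − x̄)² = 1162.3886 ⇒ m₂ = 1162.3886/7 = 166.05551
Σ(xᵢ − x̄)³ = 26046.1703 ⇒ m₃ = 26046.1703/7 = 3720.88148
m₂^(3/2) = 166.05551^(1.5) = 2139.83328
g_1 = m₃ / m₂^(3/2) = 3720.88148 / 2139.83328 ≈ 1.7389

1.7389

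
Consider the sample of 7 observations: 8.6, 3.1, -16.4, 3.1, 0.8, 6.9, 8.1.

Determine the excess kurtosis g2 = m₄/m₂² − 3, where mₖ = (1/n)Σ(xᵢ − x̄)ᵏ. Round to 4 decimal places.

x̄ = 2.0286
Σ(xᵢ − x̄)² = 447.1943 ⇒ m₂ = 63.88490
Σ(xᵢ − x̄)⁴ = 119128.1972 ⇒ m₄ = 17018.31388
m₂² = 4081.28019
g2 = m₄/m₂² − 3 = 4.16985 − 3 ≈ 1.1698

1.1698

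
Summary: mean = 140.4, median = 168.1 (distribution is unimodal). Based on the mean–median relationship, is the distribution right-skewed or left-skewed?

mean − median = 140.4 − 168.1 = -27.7
mean < median ⇒ the longer tail is on the left ⇒ left-skewed (negatively skewed).

left-skewed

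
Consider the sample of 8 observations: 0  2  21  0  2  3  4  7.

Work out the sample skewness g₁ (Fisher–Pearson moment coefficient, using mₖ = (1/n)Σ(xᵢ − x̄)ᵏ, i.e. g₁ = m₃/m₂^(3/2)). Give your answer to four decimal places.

x̄ = (0 + 2 + 21 + 0 + 2 + 3 + 4 + 7) / 8 = 4.8750
deviations (xᵢ − x̄): -4.8750, -2.8750, 16.1250, -4.8750, -2.8750, -1.8750, -0.8750, 2.1250
Σ(xᵢ − x̄)² = 332.8750 ⇒ m₂ = 332.8750/8 = 41.60938
Σ(xᵢ − x̄)³ = 3915.8438 ⇒ m₃ = 3915.8438/8 = 489.48047
m₂^(3/2) = 41.60938^(1.5) = 268.40264
g₁ = m₃ / m₂^(3/2) = 489.48047 / 268.40264 ≈ 1.8237

1.8237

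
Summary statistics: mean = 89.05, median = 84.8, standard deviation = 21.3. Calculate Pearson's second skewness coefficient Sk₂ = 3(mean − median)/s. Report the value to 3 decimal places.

0.599

Sk₂ = 3(89.05 − 84.8) / 21.3 = 3 × 4.2500 / 21.3
    = 12.7500 / 21.3 ≈ 0.599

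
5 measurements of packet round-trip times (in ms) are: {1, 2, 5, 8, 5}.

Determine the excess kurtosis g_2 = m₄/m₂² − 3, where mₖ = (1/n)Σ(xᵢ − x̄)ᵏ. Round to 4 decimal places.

-1.2205

x̄ = 4.2000
Σ(xᵢ − x̄)² = 30.8000 ⇒ m₂ = 6.16000
Σ(xᵢ − x̄)⁴ = 337.6160 ⇒ m₄ = 67.52320
m₂² = 37.94560
g_2 = m₄/m₂² − 3 = 1.77947 − 3 ≈ -1.2205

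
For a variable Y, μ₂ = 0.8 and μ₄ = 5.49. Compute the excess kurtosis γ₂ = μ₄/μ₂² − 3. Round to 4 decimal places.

5.5781

μ₂² = 0.8² = 0.64000
μ₄/μ₂² = 5.49 / 0.64000 = 8.57812
γ₂ = 8.57812 − 3 ≈ 5.5781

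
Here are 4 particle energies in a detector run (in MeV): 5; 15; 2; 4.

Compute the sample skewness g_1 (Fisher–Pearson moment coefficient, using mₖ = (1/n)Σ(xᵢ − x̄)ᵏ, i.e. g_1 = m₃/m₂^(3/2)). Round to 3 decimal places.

0.993

x̄ = (5 + 15 + 2 + 4) / 4 = 6.5000
deviations (xᵢ − x̄): -1.5000, 8.5000, -4.5000, -2.5000
Σ(xᵢ − x̄)² = 101.0000 ⇒ m₂ = 101.0000/4 = 25.25000
Σ(xᵢ − x̄)³ = 504.0000 ⇒ m₃ = 504.0000/4 = 126.00000
m₂^(3/2) = 25.25000^(1.5) = 126.87968
g_1 = m₃ / m₂^(3/2) = 126.00000 / 126.87968 ≈ 0.993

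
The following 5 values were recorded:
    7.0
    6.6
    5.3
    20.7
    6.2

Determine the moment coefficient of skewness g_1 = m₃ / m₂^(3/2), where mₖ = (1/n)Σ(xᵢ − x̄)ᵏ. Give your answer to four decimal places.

x̄ = (7.0 + 6.6 + 5.3 + 20.7 + 6.2) / 5 = 9.1600
deviations (xᵢ − x̄): -2.1600, -2.5600, -3.8600, 11.5400, -2.9600
Σ(xᵢ − x̄)² = 168.0520 ⇒ m₂ = 168.0520/5 = 33.61040
Σ(xᵢ − x̄)³ = 1426.4986 ⇒ m₃ = 1426.4986/5 = 285.29971
m₂^(3/2) = 33.61040^(1.5) = 194.85454
g_1 = m₃ / m₂^(3/2) = 285.29971 / 194.85454 ≈ 1.4642

1.4642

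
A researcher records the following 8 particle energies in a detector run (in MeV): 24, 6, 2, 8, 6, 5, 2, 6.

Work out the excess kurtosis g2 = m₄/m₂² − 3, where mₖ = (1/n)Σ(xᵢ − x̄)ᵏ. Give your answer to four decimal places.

2.2230

x̄ = 7.3750
Σ(xᵢ − x̄)² = 345.8750 ⇒ m₂ = 43.23438
Σ(xᵢ − x̄)⁴ = 78103.8066 ⇒ m₄ = 9762.97583
m₂² = 1869.21118
g2 = m₄/m₂² − 3 = 5.22305 − 3 ≈ 2.2230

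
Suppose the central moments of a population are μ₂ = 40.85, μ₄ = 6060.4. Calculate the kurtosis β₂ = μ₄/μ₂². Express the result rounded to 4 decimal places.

μ₂² = 40.85² = 1668.72250
μ₄/μ₂² = 6060.4 / 1668.72250 = 3.63176
β₂ ≈ 3.6318

3.6318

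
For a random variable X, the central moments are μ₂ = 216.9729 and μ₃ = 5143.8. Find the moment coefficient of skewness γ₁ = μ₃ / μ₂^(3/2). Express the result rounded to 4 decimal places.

1.6094

σ = √μ₂ = √216.9729 = 14.73000
σ³ = μ₂^(3/2) = 3196.01082
γ₁ = μ₃/σ³ = 5143.8 / 3196.01082 ≈ 1.6094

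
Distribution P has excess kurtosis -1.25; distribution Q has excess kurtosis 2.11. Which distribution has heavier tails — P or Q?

Q

Higher excess kurtosis ⇒ heavier tails relative to the normal distribution.
-1.25 vs 2.11: the larger is 2.11, so Q has heavier tails. (Q is leptokurtic — heavier-than-normal tails; the other is platykurtic.)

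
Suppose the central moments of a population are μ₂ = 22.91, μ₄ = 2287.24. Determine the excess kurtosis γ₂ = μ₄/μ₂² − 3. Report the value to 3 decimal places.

1.358

μ₂² = 22.91² = 524.86810
μ₄/μ₂² = 2287.24 / 524.86810 = 4.35774
γ₂ = 4.35774 − 3 ≈ 1.358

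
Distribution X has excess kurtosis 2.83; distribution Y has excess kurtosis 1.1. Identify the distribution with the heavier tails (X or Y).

Higher excess kurtosis ⇒ heavier tails relative to the normal distribution.
2.83 vs 1.1: the larger is 2.83, so X has heavier tails.

X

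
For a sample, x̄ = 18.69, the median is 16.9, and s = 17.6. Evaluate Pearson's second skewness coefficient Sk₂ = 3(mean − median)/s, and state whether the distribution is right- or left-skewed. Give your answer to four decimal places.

0.3051, right-skewed

Sk₂ = 3(18.69 − 16.9) / 17.6 = 3 × 1.7900 / 17.6
    = 5.3700 / 17.6 ≈ 0.3051
Sk₂ > 0 ⇒ mean > median ⇒ right-skewed (positive skew).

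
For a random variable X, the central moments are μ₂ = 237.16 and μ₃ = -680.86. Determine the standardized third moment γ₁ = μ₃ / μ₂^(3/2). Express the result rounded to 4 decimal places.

σ = √μ₂ = √237.16 = 15.40000
σ³ = μ₂^(3/2) = 3652.26400
γ₁ = μ₃/σ³ = -680.86 / 3652.26400 ≈ -0.1864

-0.1864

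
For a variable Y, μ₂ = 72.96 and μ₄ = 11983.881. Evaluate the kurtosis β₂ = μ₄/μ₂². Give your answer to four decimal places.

2.2513

μ₂² = 72.96² = 5323.16160
μ₄/μ₂² = 11983.881 / 5323.16160 = 2.25127
β₂ ≈ 2.2513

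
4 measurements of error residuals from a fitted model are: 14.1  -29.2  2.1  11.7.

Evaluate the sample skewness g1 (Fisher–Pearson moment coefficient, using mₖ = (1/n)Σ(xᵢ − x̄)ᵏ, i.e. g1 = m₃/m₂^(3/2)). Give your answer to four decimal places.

x̄ = (14.1 - 29.2 + 2.1 + 11.7) / 4 = -0.3250
deviations (xᵢ − x̄): 14.4250, -28.8750, 2.4250, 12.0250
Σ(xᵢ − x̄)² = 1192.3275 ⇒ m₂ = 1192.3275/4 = 298.08187
Σ(xᵢ − x̄)³ = -19320.3364 ⇒ m₃ = -19320.3364/4 = -4830.08409
m₂^(3/2) = 298.08187^(1.5) = 5146.39782
g1 = m₃ / m₂^(3/2) = -4830.08409 / 5146.39782 ≈ -0.9385

-0.9385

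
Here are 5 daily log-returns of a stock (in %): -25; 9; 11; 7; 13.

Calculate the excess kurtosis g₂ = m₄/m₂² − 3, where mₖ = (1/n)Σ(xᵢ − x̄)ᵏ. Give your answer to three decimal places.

0.152

x̄ = 3.0000
Σ(xᵢ − x̄)² = 1000.0000 ⇒ m₂ = 200.00000
Σ(xᵢ − x̄)⁴ = 630304.0000 ⇒ m₄ = 126060.80000
m₂² = 40000.00000
g₂ = m₄/m₂² − 3 = 3.15152 − 3 ≈ 0.152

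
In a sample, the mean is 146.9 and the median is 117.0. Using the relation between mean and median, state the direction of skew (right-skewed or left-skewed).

right-skewed

mean − median = 146.9 − 117.0 = 29.9
mean > median ⇒ the longer tail is on the right ⇒ right-skewed (positively skewed).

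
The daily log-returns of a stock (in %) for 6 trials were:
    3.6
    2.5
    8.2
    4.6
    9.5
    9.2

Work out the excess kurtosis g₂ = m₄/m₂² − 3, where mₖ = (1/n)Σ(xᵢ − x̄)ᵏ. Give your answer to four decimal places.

x̄ = 6.2667
Σ(xᵢ − x̄)² = 46.8733 ⇒ m₂ = 7.81222
Σ(xᵢ − x̄)⁴ = 456.8798 ⇒ m₄ = 76.14664
m₂² = 61.03082
g₂ = m₄/m₂² − 3 = 1.24768 − 3 ≈ -1.7523

-1.7523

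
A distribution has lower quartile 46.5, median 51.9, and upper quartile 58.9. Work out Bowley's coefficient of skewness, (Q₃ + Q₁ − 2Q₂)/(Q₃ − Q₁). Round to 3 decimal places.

numerator: Q₃ + Q₁ − 2Q₂ = 58.9 + 46.5 − 2×51.9 = 1.6000
denominator: Q₃ − Q₁ = 58.9 − 46.5 = 12.4000
Bowley skewness = 1.6000 / 12.4000 ≈ 0.129

0.129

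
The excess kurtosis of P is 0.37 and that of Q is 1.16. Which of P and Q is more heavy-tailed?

Q

Higher excess kurtosis ⇒ heavier tails relative to the normal distribution.
0.37 vs 1.16: the larger is 1.16, so Q has heavier tails.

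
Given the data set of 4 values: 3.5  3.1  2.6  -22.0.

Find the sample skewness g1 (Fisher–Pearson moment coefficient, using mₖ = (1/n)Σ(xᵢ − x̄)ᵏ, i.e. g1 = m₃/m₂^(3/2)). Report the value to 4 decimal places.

x̄ = (3.5 + 3.1 + 2.6 - 22.0) / 4 = -3.2000
deviations (xᵢ − x̄): 6.7000, 6.3000, 5.8000, -18.8000
Σ(xᵢ − x̄)² = 471.6600 ⇒ m₂ = 471.6600/4 = 117.91500
Σ(xᵢ − x̄)³ = -5898.7500 ⇒ m₃ = -5898.7500/4 = -1474.68750
m₂^(3/2) = 117.91500^(1.5) = 1280.42334
g1 = m₃ / m₂^(3/2) = -1474.68750 / 1280.42334 ≈ -1.1517

-1.1517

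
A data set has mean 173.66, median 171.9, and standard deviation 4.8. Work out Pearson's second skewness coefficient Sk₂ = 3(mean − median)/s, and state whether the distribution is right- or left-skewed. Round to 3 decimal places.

1.100, right-skewed

Sk₂ = 3(173.66 − 171.9) / 4.8 = 3 × 1.7600 / 4.8
    = 5.2800 / 4.8 ≈ 1.100
Sk₂ > 0 ⇒ mean > median ⇒ right-skewed (positive skew).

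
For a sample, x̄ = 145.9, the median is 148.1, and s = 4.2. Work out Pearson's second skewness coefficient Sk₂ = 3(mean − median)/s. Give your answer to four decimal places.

Sk₂ = 3(145.9 − 148.1) / 4.2 = 3 × -2.2000 / 4.2
    = -6.6000 / 4.2 ≈ -1.5714

-1.5714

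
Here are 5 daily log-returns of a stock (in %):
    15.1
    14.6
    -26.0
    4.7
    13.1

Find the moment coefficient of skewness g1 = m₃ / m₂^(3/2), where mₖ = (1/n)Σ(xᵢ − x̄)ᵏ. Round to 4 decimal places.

x̄ = (15.1 + 14.6 - 26.0 + 4.7 + 13.1) / 5 = 4.3000
deviations (xᵢ − x̄): 10.8000, 10.3000, -30.3000, 0.4000, 8.8000
Σ(xᵢ − x̄)² = 1218.4200 ⇒ m₂ = 1218.4200/5 = 243.68400
Σ(xᵢ − x̄)³ = -24784.1520 ⇒ m₃ = -24784.1520/5 = -4956.83040
m₂^(3/2) = 243.68400^(1.5) = 3804.00012
g1 = m₃ / m₂^(3/2) = -4956.83040 / 3804.00012 ≈ -1.3031

-1.3031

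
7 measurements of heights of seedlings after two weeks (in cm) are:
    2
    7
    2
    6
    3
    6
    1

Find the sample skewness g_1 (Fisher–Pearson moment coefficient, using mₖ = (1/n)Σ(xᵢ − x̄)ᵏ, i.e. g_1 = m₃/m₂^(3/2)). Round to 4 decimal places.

0.1795

x̄ = (2 + 7 + 2 + 6 + 3 + 6 + 1) / 7 = 3.8571
deviations (xᵢ − x̄): -1.8571, 3.1429, -1.8571, 2.1429, -0.8571, 2.1429, -2.8571
Σ(xᵢ − x̄)² = 34.8571 ⇒ m₂ = 34.8571/7 = 4.97959
Σ(xᵢ − x̄)³ = 13.9592 ⇒ m₃ = 13.9592/7 = 1.99417
m₂^(3/2) = 4.97959^(1.5) = 11.11196
g_1 = m₃ / m₂^(3/2) = 1.99417 / 11.11196 ≈ 0.1795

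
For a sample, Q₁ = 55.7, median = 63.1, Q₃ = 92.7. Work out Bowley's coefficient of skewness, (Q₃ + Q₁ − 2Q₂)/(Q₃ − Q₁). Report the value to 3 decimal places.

0.600

numerator: Q₃ + Q₁ − 2Q₂ = 92.7 + 55.7 − 2×63.1 = 22.2000
denominator: Q₃ − Q₁ = 92.7 − 55.7 = 37.0000
Bowley skewness = 22.2000 / 37.0000 ≈ 0.600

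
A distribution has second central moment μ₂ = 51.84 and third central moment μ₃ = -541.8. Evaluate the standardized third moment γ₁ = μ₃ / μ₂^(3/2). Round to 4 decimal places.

σ = √μ₂ = √51.84 = 7.20000
σ³ = μ₂^(3/2) = 373.24800
γ₁ = μ₃/σ³ = -541.8 / 373.24800 ≈ -1.4516

-1.4516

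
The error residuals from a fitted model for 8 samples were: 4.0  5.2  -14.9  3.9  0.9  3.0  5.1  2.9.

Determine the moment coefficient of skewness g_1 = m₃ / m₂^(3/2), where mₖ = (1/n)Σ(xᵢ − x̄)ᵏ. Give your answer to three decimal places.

-2.084

x̄ = (4.0 + 5.2 - 14.9 + 3.9 + 0.9 + 3.0 + 5.1 + 2.9) / 8 = 1.2625
deviations (xᵢ − x̄): 2.7375, 3.9375, -16.1625, 2.6375, -0.3625, 1.7375, 3.8375, 1.6375
Σ(xᵢ − x̄)² = 311.7388 ⇒ m₂ = 311.7388/8 = 38.96734
Σ(xᵢ − x̄)³ = -4056.0620 ⇒ m₃ = -4056.0620/8 = -507.00775
m₂^(3/2) = 38.96734^(1.5) = 243.24908
g_1 = m₃ / m₂^(3/2) = -507.00775 / 243.24908 ≈ -2.084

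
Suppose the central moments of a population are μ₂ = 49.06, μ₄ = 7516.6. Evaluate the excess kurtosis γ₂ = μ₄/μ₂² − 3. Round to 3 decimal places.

μ₂² = 49.06² = 2406.88360
μ₄/μ₂² = 7516.6 / 2406.88360 = 3.12296
γ₂ = 3.12296 − 3 ≈ 0.123

0.123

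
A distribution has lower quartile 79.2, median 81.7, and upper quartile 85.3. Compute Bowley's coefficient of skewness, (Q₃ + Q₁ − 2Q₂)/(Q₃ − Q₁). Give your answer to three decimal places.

numerator: Q₃ + Q₁ − 2Q₂ = 85.3 + 79.2 − 2×81.7 = 1.1000
denominator: Q₃ − Q₁ = 85.3 − 79.2 = 6.1000
Bowley skewness = 1.1000 / 6.1000 ≈ 0.180

0.180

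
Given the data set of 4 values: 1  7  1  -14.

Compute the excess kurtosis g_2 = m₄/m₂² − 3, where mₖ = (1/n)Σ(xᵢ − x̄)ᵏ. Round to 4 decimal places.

x̄ = -1.2500
Σ(xᵢ − x̄)² = 240.7500 ⇒ m₂ = 60.18750
Σ(xᵢ − x̄)⁴ = 31110.3281 ⇒ m₄ = 7777.58203
m₂² = 3622.53516
g_2 = m₄/m₂² − 3 = 2.14700 − 3 ≈ -0.8530

-0.8530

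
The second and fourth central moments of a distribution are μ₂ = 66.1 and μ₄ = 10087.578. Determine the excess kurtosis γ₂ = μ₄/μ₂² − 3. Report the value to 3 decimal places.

μ₂² = 66.1² = 4369.21000
μ₄/μ₂² = 10087.578 / 4369.21000 = 2.30879
γ₂ = 2.30879 − 3 ≈ -0.691

-0.691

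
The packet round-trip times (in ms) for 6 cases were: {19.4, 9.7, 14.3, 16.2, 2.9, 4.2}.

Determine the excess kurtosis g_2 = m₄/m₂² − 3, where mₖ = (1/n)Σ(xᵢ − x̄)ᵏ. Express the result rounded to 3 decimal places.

-1.498

x̄ = 11.1167
Σ(xᵢ − x̄)² = 221.9483 ⇒ m₂ = 36.99139
Σ(xᵢ − x̄)⁴ = 12329.0453 ⇒ m₄ = 2054.84089
m₂² = 1368.36285
g_2 = m₄/m₂² − 3 = 1.50168 − 3 ≈ -1.498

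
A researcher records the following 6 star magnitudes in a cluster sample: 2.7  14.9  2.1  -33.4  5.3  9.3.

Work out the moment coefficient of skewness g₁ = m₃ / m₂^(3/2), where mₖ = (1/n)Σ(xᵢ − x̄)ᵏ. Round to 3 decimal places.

-1.471

x̄ = (2.7 + 14.9 + 2.1 - 33.4 + 5.3 + 9.3) / 6 = 0.1500
deviations (xᵢ − x̄): 2.5500, 14.7500, 1.9500, -33.5500, 5.1500, 9.1500
Σ(xᵢ − x̄)² = 1463.7150 ⇒ m₂ = 1463.7150/6 = 243.95250
Σ(xᵢ − x̄)³ = -33628.2690 ⇒ m₃ = -33628.2690/6 = -5604.71150
m₂^(3/2) = 243.95250^(1.5) = 3810.28894
g₁ = m₃ / m₂^(3/2) = -5604.71150 / 3810.28894 ≈ -1.471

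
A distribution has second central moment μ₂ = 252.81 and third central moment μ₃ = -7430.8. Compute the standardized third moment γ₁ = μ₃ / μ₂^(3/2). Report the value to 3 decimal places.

-1.849

σ = √μ₂ = √252.81 = 15.90000
σ³ = μ₂^(3/2) = 4019.67900
γ₁ = μ₃/σ³ = -7430.8 / 4019.67900 ≈ -1.849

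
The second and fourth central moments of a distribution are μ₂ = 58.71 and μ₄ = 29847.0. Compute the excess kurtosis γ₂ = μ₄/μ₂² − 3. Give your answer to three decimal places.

μ₂² = 58.71² = 3446.86410
μ₄/μ₂² = 29847.0 / 3446.86410 = 8.65918
γ₂ = 8.65918 − 3 ≈ 5.659

5.659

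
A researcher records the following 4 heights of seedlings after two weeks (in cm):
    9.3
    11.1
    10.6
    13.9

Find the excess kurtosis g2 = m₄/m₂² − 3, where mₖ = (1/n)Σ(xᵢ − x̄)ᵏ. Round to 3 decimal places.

-0.949

x̄ = 11.2250
Σ(xᵢ − x̄)² = 11.2675 ⇒ m₂ = 2.81688
Σ(xᵢ − x̄)⁴ = 65.0875 ⇒ m₄ = 16.27186
m₂² = 7.93478
g2 = m₄/m₂² − 3 = 2.05070 − 3 ≈ -0.949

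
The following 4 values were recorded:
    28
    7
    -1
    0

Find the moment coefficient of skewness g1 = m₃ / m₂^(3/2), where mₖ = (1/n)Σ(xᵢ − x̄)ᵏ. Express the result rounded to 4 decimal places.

x̄ = (28 + 7 - 1 + 0) / 4 = 8.5000
deviations (xᵢ − x̄): 19.5000, -1.5000, -9.5000, -8.5000
Σ(xᵢ − x̄)² = 545.0000 ⇒ m₂ = 545.0000/4 = 136.25000
Σ(xᵢ − x̄)³ = 5940.0000 ⇒ m₃ = 5940.0000/4 = 1485.00000
m₂^(3/2) = 136.25000^(1.5) = 1590.39414
g1 = m₃ / m₂^(3/2) = 1485.00000 / 1590.39414 ≈ 0.9337

0.9337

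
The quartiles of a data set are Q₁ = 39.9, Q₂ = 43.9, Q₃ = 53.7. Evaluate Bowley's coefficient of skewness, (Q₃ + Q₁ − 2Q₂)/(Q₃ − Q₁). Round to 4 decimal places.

numerator: Q₃ + Q₁ − 2Q₂ = 53.7 + 39.9 − 2×43.9 = 5.8000
denominator: Q₃ − Q₁ = 53.7 − 39.9 = 13.8000
Bowley skewness = 5.8000 / 13.8000 ≈ 0.4203

0.4203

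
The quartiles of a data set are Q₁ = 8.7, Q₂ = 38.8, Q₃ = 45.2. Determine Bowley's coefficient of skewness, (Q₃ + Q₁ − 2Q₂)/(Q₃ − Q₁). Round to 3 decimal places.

-0.649

numerator: Q₃ + Q₁ − 2Q₂ = 45.2 + 8.7 − 2×38.8 = -23.7000
denominator: Q₃ − Q₁ = 45.2 − 8.7 = 36.5000
Bowley skewness = -23.7000 / 36.5000 ≈ -0.649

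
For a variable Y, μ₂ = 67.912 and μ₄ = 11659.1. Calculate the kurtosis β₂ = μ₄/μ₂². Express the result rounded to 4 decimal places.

2.5280

μ₂² = 67.912² = 4612.03974
μ₄/μ₂² = 11659.1 / 4612.03974 = 2.52797
β₂ ≈ 2.5280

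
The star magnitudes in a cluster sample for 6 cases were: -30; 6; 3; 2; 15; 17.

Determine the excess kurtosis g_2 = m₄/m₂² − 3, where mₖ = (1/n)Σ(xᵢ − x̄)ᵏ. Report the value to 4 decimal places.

x̄ = 2.1667
Σ(xᵢ − x̄)² = 1434.8333 ⇒ m₂ = 239.13889
Σ(xᵢ − x̄)⁴ = 1146345.4861 ⇒ m₄ = 191057.58102
m₂² = 57187.40818
g_2 = m₄/m₂² − 3 = 3.34090 − 3 ≈ 0.3409

0.3409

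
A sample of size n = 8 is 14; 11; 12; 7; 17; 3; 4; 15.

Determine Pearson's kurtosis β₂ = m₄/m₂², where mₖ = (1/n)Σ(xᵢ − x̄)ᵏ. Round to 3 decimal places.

x̄ = 10.3750
Σ(xᵢ − x̄)² = 187.8750 ⇒ m₂ = 23.48438
Σ(xᵢ − x̄)⁴ = 7303.4941 ⇒ m₄ = 912.93677
m₂² = 551.51587
β₂ = m₄/m₂² = 912.93677 / 551.51587 ≈ 1.655

1.655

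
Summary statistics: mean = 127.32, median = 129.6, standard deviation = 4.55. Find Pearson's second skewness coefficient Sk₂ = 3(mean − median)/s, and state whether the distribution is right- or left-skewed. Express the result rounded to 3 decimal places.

Sk₂ = 3(127.32 − 129.6) / 4.55 = 3 × -2.2800 / 4.55
    = -6.8400 / 4.55 ≈ -1.503
Sk₂ < 0 ⇒ mean < median ⇒ left-skewed (negative skew).

-1.503, left-skewed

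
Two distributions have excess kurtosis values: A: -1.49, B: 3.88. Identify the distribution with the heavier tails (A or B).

B

Higher excess kurtosis ⇒ heavier tails relative to the normal distribution.
-1.49 vs 3.88: the larger is 3.88, so B has heavier tails. (B is leptokurtic — heavier-than-normal tails; the other is platykurtic.)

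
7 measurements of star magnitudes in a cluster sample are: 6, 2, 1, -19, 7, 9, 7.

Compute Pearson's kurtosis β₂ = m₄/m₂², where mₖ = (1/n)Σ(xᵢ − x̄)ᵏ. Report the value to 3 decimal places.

x̄ = 1.8571
Σ(xᵢ − x̄)² = 556.8571 ⇒ m₂ = 79.55102
Σ(xᵢ − x̄)⁴ = 193540.0525 ⇒ m₄ = 27648.57893
m₂² = 6328.36485
β₂ = m₄/m₂² = 27648.57893 / 6328.36485 ≈ 4.369

4.369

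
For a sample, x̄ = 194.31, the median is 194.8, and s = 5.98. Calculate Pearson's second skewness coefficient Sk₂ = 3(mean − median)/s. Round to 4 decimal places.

-0.2458

Sk₂ = 3(194.31 − 194.8) / 5.98 = 3 × -0.4900 / 5.98
    = -1.4700 / 5.98 ≈ -0.2458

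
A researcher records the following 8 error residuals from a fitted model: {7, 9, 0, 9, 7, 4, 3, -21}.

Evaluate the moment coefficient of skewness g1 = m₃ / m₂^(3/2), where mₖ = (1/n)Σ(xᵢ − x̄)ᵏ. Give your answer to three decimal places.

x̄ = (7 + 9 + 0 + 9 + 7 + 4 + 3 - 21) / 8 = 2.2500
deviations (xᵢ − x̄): 4.7500, 6.7500, -2.2500, 6.7500, 4.7500, 1.7500, 0.7500, -23.2500
Σ(xᵢ − x̄)² = 685.5000 ⇒ m₂ = 685.5000/8 = 85.68750
Σ(xᵢ − x̄)³ = -11744.2500 ⇒ m₃ = -11744.2500/8 = -1468.03125
m₂^(3/2) = 85.68750^(1.5) = 793.18813
g1 = m₃ / m₂^(3/2) = -1468.03125 / 793.18813 ≈ -1.851

-1.851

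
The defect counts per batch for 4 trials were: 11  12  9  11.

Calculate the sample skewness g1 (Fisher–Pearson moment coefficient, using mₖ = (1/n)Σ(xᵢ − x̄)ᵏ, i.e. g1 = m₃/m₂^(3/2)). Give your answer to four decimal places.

-0.6520

x̄ = (11 + 12 + 9 + 11) / 4 = 10.7500
deviations (xᵢ − x̄): 0.2500, 1.2500, -1.7500, 0.2500
Σ(xᵢ − x̄)² = 4.7500 ⇒ m₂ = 4.7500/4 = 1.18750
Σ(xᵢ − x̄)³ = -3.3750 ⇒ m₃ = -3.3750/4 = -0.84375
m₂^(3/2) = 1.18750^(1.5) = 1.29405
g1 = m₃ / m₂^(3/2) = -0.84375 / 1.29405 ≈ -0.6520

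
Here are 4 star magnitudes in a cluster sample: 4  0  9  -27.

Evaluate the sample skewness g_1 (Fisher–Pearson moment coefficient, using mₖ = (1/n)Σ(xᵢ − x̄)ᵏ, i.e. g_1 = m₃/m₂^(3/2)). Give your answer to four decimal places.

x̄ = (4 + 0 + 9 - 27) / 4 = -3.5000
deviations (xᵢ − x̄): 7.5000, 3.5000, 12.5000, -23.5000
Σ(xᵢ − x̄)² = 777.0000 ⇒ m₂ = 777.0000/4 = 194.25000
Σ(xᵢ − x̄)³ = -10560.0000 ⇒ m₃ = -10560.0000/4 = -2640.00000
m₂^(3/2) = 194.25000^(1.5) = 2707.33215
g_1 = m₃ / m₂^(3/2) = -2640.00000 / 2707.33215 ≈ -0.9751

-0.9751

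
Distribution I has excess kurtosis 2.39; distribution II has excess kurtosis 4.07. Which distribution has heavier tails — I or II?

II

Higher excess kurtosis ⇒ heavier tails relative to the normal distribution.
2.39 vs 4.07: the larger is 4.07, so II has heavier tails.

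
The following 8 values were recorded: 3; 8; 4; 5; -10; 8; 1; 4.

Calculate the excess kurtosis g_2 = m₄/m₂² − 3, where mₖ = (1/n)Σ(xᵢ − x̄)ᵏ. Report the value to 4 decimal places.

x̄ = 2.8750
Σ(xᵢ − x̄)² = 228.8750 ⇒ m₂ = 28.60938
Σ(xᵢ − x̄)⁴ = 28893.9629 ⇒ m₄ = 3611.74536
m₂² = 818.49634
g_2 = m₄/m₂² − 3 = 4.41266 − 3 ≈ 1.4127

1.4127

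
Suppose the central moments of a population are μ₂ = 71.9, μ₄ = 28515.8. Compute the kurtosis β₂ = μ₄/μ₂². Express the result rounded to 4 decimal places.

5.5160

μ₂² = 71.9² = 5169.61000
μ₄/μ₂² = 28515.8 / 5169.61000 = 5.51604
β₂ ≈ 5.5160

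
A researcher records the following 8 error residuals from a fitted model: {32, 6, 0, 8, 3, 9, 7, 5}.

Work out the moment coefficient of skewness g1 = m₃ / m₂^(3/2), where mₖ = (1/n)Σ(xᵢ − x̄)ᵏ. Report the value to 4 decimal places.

x̄ = (32 + 6 + 0 + 8 + 3 + 9 + 7 + 5) / 8 = 8.7500
deviations (xᵢ − x̄): 23.2500, -2.7500, -8.7500, -0.7500, -5.7500, 0.2500, -1.7500, -3.7500
Σ(xᵢ − x̄)² = 675.5000 ⇒ m₂ = 675.5000/8 = 84.43750
Σ(xᵢ − x̄)³ = 11628.7500 ⇒ m₃ = 11628.7500/8 = 1453.59375
m₂^(3/2) = 84.43750^(1.5) = 775.89517
g1 = m₃ / m₂^(3/2) = 1453.59375 / 775.89517 ≈ 1.8734

1.8734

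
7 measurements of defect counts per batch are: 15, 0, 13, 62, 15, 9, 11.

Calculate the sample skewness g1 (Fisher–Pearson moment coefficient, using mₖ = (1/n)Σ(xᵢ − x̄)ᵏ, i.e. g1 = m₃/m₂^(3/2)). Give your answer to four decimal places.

1.7450

x̄ = (15 + 0 + 13 + 62 + 15 + 9 + 11) / 7 = 17.8571
deviations (xᵢ − x̄): -2.8571, -17.8571, -4.8571, 44.1429, -2.8571, -8.8571, -6.8571
Σ(xᵢ − x̄)² = 2432.8571 ⇒ m₂ = 2432.8571/7 = 347.55102
Σ(xᵢ − x̄)³ = 79143.6735 ⇒ m₃ = 79143.6735/7 = 11306.23907
m₂^(3/2) = 347.55102^(1.5) = 6479.29647
g1 = m₃ / m₂^(3/2) = 11306.23907 / 6479.29647 ≈ 1.7450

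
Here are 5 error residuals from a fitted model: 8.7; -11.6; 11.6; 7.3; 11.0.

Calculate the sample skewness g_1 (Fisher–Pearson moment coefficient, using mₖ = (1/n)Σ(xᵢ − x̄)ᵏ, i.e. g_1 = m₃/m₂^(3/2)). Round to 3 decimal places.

x̄ = (8.7 - 11.6 + 11.6 + 7.3 + 11.0) / 5 = 5.4000
deviations (xᵢ − x̄): 3.3000, -17.0000, 6.2000, 1.9000, 5.6000
Σ(xᵢ − x̄)² = 373.3000 ⇒ m₂ = 373.3000/5 = 74.66000
Σ(xᵢ − x̄)³ = -4456.2600 ⇒ m₃ = -4456.2600/5 = -891.25200
m₂^(3/2) = 74.66000^(1.5) = 645.10733
g_1 = m₃ / m₂^(3/2) = -891.25200 / 645.10733 ≈ -1.382

-1.382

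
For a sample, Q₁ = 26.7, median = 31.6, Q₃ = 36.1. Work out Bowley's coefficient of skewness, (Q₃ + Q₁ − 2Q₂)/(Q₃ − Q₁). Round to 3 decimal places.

numerator: Q₃ + Q₁ − 2Q₂ = 36.1 + 26.7 − 2×31.6 = -0.4000
denominator: Q₃ − Q₁ = 36.1 − 26.7 = 9.4000
Bowley skewness = -0.4000 / 9.4000 ≈ -0.043

-0.043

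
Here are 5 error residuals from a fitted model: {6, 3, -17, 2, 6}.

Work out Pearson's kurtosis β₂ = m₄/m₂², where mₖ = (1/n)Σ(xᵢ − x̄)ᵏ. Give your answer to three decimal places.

x̄ = 0.0000
Σ(xᵢ − x̄)² = 374.0000 ⇒ m₂ = 74.80000
Σ(xᵢ − x̄)⁴ = 86210.0000 ⇒ m₄ = 17242.00000
m₂² = 5595.04000
β₂ = m₄/m₂² = 17242.00000 / 5595.04000 ≈ 3.082

3.082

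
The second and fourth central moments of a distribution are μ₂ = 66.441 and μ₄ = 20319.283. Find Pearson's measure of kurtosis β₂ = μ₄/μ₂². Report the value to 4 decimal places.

μ₂² = 66.441² = 4414.40648
μ₄/μ₂² = 20319.283 / 4414.40648 = 4.60295
β₂ ≈ 4.6029

4.6029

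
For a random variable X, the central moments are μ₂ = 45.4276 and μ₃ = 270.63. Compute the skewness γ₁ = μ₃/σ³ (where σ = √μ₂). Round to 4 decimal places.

σ = √μ₂ = √45.4276 = 6.74000
σ³ = μ₂^(3/2) = 306.18202
γ₁ = μ₃/σ³ = 270.63 / 306.18202 ≈ 0.8839

0.8839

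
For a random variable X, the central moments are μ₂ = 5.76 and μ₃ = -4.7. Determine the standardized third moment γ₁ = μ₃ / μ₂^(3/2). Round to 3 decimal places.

-0.340

σ = √μ₂ = √5.76 = 2.40000
σ³ = μ₂^(3/2) = 13.82400
γ₁ = μ₃/σ³ = -4.7 / 13.82400 ≈ -0.340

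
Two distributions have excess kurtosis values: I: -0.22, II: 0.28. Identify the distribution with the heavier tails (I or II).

II

Higher excess kurtosis ⇒ heavier tails relative to the normal distribution.
-0.22 vs 0.28: the larger is 0.28, so II has heavier tails. (II is leptokurtic — heavier-than-normal tails; the other is platykurtic.)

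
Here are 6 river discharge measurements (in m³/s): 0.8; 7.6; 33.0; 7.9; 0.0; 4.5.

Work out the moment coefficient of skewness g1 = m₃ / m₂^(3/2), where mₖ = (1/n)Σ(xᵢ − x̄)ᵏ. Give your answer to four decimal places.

1.5005

x̄ = (0.8 + 7.6 + 33.0 + 7.9 + 0.0 + 4.5) / 6 = 8.9667
deviations (xᵢ − x̄): -8.1667, -1.3667, 24.0333, -1.0667, -8.9667, -4.4667
Σ(xᵢ − x̄)² = 747.6533 ⇒ m₂ = 747.6533/6 = 124.60889
Σ(xᵢ − x̄)³ = 12523.1976 ⇒ m₃ = 12523.1976/6 = 2087.19959
m₂^(3/2) = 124.60889^(1.5) = 1390.98849
g1 = m₃ / m₂^(3/2) = 2087.19959 / 1390.98849 ≈ 1.5005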